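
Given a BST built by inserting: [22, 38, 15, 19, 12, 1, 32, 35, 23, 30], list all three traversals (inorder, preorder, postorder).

Tree insertion order: [22, 38, 15, 19, 12, 1, 32, 35, 23, 30]
Tree (level-order array): [22, 15, 38, 12, 19, 32, None, 1, None, None, None, 23, 35, None, None, None, 30]
Inorder (L, root, R): [1, 12, 15, 19, 22, 23, 30, 32, 35, 38]
Preorder (root, L, R): [22, 15, 12, 1, 19, 38, 32, 23, 30, 35]
Postorder (L, R, root): [1, 12, 19, 15, 30, 23, 35, 32, 38, 22]


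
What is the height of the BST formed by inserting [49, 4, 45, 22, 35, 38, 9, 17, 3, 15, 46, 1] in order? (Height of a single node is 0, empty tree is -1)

Insertion order: [49, 4, 45, 22, 35, 38, 9, 17, 3, 15, 46, 1]
Tree (level-order array): [49, 4, None, 3, 45, 1, None, 22, 46, None, None, 9, 35, None, None, None, 17, None, 38, 15]
Compute height bottom-up (empty subtree = -1):
  height(1) = 1 + max(-1, -1) = 0
  height(3) = 1 + max(0, -1) = 1
  height(15) = 1 + max(-1, -1) = 0
  height(17) = 1 + max(0, -1) = 1
  height(9) = 1 + max(-1, 1) = 2
  height(38) = 1 + max(-1, -1) = 0
  height(35) = 1 + max(-1, 0) = 1
  height(22) = 1 + max(2, 1) = 3
  height(46) = 1 + max(-1, -1) = 0
  height(45) = 1 + max(3, 0) = 4
  height(4) = 1 + max(1, 4) = 5
  height(49) = 1 + max(5, -1) = 6
Height = 6


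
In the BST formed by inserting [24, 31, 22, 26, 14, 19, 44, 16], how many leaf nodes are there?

Tree built from: [24, 31, 22, 26, 14, 19, 44, 16]
Tree (level-order array): [24, 22, 31, 14, None, 26, 44, None, 19, None, None, None, None, 16]
Rule: A leaf has 0 children.
Per-node child counts:
  node 24: 2 child(ren)
  node 22: 1 child(ren)
  node 14: 1 child(ren)
  node 19: 1 child(ren)
  node 16: 0 child(ren)
  node 31: 2 child(ren)
  node 26: 0 child(ren)
  node 44: 0 child(ren)
Matching nodes: [16, 26, 44]
Count of leaf nodes: 3


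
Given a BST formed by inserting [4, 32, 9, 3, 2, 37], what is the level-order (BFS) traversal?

Tree insertion order: [4, 32, 9, 3, 2, 37]
Tree (level-order array): [4, 3, 32, 2, None, 9, 37]
BFS from the root, enqueuing left then right child of each popped node:
  queue [4] -> pop 4, enqueue [3, 32], visited so far: [4]
  queue [3, 32] -> pop 3, enqueue [2], visited so far: [4, 3]
  queue [32, 2] -> pop 32, enqueue [9, 37], visited so far: [4, 3, 32]
  queue [2, 9, 37] -> pop 2, enqueue [none], visited so far: [4, 3, 32, 2]
  queue [9, 37] -> pop 9, enqueue [none], visited so far: [4, 3, 32, 2, 9]
  queue [37] -> pop 37, enqueue [none], visited so far: [4, 3, 32, 2, 9, 37]
Result: [4, 3, 32, 2, 9, 37]


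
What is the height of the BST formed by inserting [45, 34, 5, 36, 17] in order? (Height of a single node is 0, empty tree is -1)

Insertion order: [45, 34, 5, 36, 17]
Tree (level-order array): [45, 34, None, 5, 36, None, 17]
Compute height bottom-up (empty subtree = -1):
  height(17) = 1 + max(-1, -1) = 0
  height(5) = 1 + max(-1, 0) = 1
  height(36) = 1 + max(-1, -1) = 0
  height(34) = 1 + max(1, 0) = 2
  height(45) = 1 + max(2, -1) = 3
Height = 3


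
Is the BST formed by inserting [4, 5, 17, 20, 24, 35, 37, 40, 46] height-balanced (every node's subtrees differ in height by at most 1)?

Tree (level-order array): [4, None, 5, None, 17, None, 20, None, 24, None, 35, None, 37, None, 40, None, 46]
Definition: a tree is height-balanced if, at every node, |h(left) - h(right)| <= 1 (empty subtree has height -1).
Bottom-up per-node check:
  node 46: h_left=-1, h_right=-1, diff=0 [OK], height=0
  node 40: h_left=-1, h_right=0, diff=1 [OK], height=1
  node 37: h_left=-1, h_right=1, diff=2 [FAIL (|-1-1|=2 > 1)], height=2
  node 35: h_left=-1, h_right=2, diff=3 [FAIL (|-1-2|=3 > 1)], height=3
  node 24: h_left=-1, h_right=3, diff=4 [FAIL (|-1-3|=4 > 1)], height=4
  node 20: h_left=-1, h_right=4, diff=5 [FAIL (|-1-4|=5 > 1)], height=5
  node 17: h_left=-1, h_right=5, diff=6 [FAIL (|-1-5|=6 > 1)], height=6
  node 5: h_left=-1, h_right=6, diff=7 [FAIL (|-1-6|=7 > 1)], height=7
  node 4: h_left=-1, h_right=7, diff=8 [FAIL (|-1-7|=8 > 1)], height=8
Node 37 violates the condition: |-1 - 1| = 2 > 1.
Result: Not balanced


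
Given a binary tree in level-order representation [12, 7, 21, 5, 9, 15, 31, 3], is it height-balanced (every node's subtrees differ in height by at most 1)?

Tree (level-order array): [12, 7, 21, 5, 9, 15, 31, 3]
Definition: a tree is height-balanced if, at every node, |h(left) - h(right)| <= 1 (empty subtree has height -1).
Bottom-up per-node check:
  node 3: h_left=-1, h_right=-1, diff=0 [OK], height=0
  node 5: h_left=0, h_right=-1, diff=1 [OK], height=1
  node 9: h_left=-1, h_right=-1, diff=0 [OK], height=0
  node 7: h_left=1, h_right=0, diff=1 [OK], height=2
  node 15: h_left=-1, h_right=-1, diff=0 [OK], height=0
  node 31: h_left=-1, h_right=-1, diff=0 [OK], height=0
  node 21: h_left=0, h_right=0, diff=0 [OK], height=1
  node 12: h_left=2, h_right=1, diff=1 [OK], height=3
All nodes satisfy the balance condition.
Result: Balanced


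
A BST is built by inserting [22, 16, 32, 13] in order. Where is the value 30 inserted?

Starting tree (level order): [22, 16, 32, 13]
Insertion path: 22 -> 32
Result: insert 30 as left child of 32
Final tree (level order): [22, 16, 32, 13, None, 30]


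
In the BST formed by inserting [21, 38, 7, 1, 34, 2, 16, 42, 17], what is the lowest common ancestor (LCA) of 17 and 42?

Tree insertion order: [21, 38, 7, 1, 34, 2, 16, 42, 17]
Tree (level-order array): [21, 7, 38, 1, 16, 34, 42, None, 2, None, 17]
In a BST, the LCA of p=17, q=42 is the first node v on the
root-to-leaf path with p <= v <= q (go left if both < v, right if both > v).
Walk from root:
  at 21: 17 <= 21 <= 42, this is the LCA
LCA = 21


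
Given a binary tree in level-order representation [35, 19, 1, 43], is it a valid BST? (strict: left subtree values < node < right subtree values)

Level-order array: [35, 19, 1, 43]
Validate using subtree bounds (lo, hi): at each node, require lo < value < hi,
then recurse left with hi=value and right with lo=value.
Preorder trace (stopping at first violation):
  at node 35 with bounds (-inf, +inf): OK
  at node 19 with bounds (-inf, 35): OK
  at node 43 with bounds (-inf, 19): VIOLATION
Node 43 violates its bound: not (-inf < 43 < 19).
Result: Not a valid BST


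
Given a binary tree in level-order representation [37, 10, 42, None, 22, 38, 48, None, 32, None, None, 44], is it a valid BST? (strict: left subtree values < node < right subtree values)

Level-order array: [37, 10, 42, None, 22, 38, 48, None, 32, None, None, 44]
Validate using subtree bounds (lo, hi): at each node, require lo < value < hi,
then recurse left with hi=value and right with lo=value.
Preorder trace (stopping at first violation):
  at node 37 with bounds (-inf, +inf): OK
  at node 10 with bounds (-inf, 37): OK
  at node 22 with bounds (10, 37): OK
  at node 32 with bounds (22, 37): OK
  at node 42 with bounds (37, +inf): OK
  at node 38 with bounds (37, 42): OK
  at node 48 with bounds (42, +inf): OK
  at node 44 with bounds (42, 48): OK
No violation found at any node.
Result: Valid BST


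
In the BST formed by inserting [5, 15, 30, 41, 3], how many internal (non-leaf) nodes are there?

Tree built from: [5, 15, 30, 41, 3]
Tree (level-order array): [5, 3, 15, None, None, None, 30, None, 41]
Rule: An internal node has at least one child.
Per-node child counts:
  node 5: 2 child(ren)
  node 3: 0 child(ren)
  node 15: 1 child(ren)
  node 30: 1 child(ren)
  node 41: 0 child(ren)
Matching nodes: [5, 15, 30]
Count of internal (non-leaf) nodes: 3


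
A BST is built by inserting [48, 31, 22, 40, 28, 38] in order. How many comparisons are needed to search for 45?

Search path for 45: 48 -> 31 -> 40
Found: False
Comparisons: 3


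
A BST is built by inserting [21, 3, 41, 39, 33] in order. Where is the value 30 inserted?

Starting tree (level order): [21, 3, 41, None, None, 39, None, 33]
Insertion path: 21 -> 41 -> 39 -> 33
Result: insert 30 as left child of 33
Final tree (level order): [21, 3, 41, None, None, 39, None, 33, None, 30]


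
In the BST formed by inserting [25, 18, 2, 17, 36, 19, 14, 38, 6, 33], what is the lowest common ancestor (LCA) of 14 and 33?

Tree insertion order: [25, 18, 2, 17, 36, 19, 14, 38, 6, 33]
Tree (level-order array): [25, 18, 36, 2, 19, 33, 38, None, 17, None, None, None, None, None, None, 14, None, 6]
In a BST, the LCA of p=14, q=33 is the first node v on the
root-to-leaf path with p <= v <= q (go left if both < v, right if both > v).
Walk from root:
  at 25: 14 <= 25 <= 33, this is the LCA
LCA = 25


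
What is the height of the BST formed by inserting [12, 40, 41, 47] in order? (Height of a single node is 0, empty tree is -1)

Insertion order: [12, 40, 41, 47]
Tree (level-order array): [12, None, 40, None, 41, None, 47]
Compute height bottom-up (empty subtree = -1):
  height(47) = 1 + max(-1, -1) = 0
  height(41) = 1 + max(-1, 0) = 1
  height(40) = 1 + max(-1, 1) = 2
  height(12) = 1 + max(-1, 2) = 3
Height = 3


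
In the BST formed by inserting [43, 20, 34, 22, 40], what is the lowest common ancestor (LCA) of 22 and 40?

Tree insertion order: [43, 20, 34, 22, 40]
Tree (level-order array): [43, 20, None, None, 34, 22, 40]
In a BST, the LCA of p=22, q=40 is the first node v on the
root-to-leaf path with p <= v <= q (go left if both < v, right if both > v).
Walk from root:
  at 43: both 22 and 40 < 43, go left
  at 20: both 22 and 40 > 20, go right
  at 34: 22 <= 34 <= 40, this is the LCA
LCA = 34


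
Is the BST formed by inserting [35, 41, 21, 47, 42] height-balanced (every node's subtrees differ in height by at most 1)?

Tree (level-order array): [35, 21, 41, None, None, None, 47, 42]
Definition: a tree is height-balanced if, at every node, |h(left) - h(right)| <= 1 (empty subtree has height -1).
Bottom-up per-node check:
  node 21: h_left=-1, h_right=-1, diff=0 [OK], height=0
  node 42: h_left=-1, h_right=-1, diff=0 [OK], height=0
  node 47: h_left=0, h_right=-1, diff=1 [OK], height=1
  node 41: h_left=-1, h_right=1, diff=2 [FAIL (|-1-1|=2 > 1)], height=2
  node 35: h_left=0, h_right=2, diff=2 [FAIL (|0-2|=2 > 1)], height=3
Node 41 violates the condition: |-1 - 1| = 2 > 1.
Result: Not balanced


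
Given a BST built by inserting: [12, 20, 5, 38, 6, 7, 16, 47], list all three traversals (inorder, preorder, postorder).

Tree insertion order: [12, 20, 5, 38, 6, 7, 16, 47]
Tree (level-order array): [12, 5, 20, None, 6, 16, 38, None, 7, None, None, None, 47]
Inorder (L, root, R): [5, 6, 7, 12, 16, 20, 38, 47]
Preorder (root, L, R): [12, 5, 6, 7, 20, 16, 38, 47]
Postorder (L, R, root): [7, 6, 5, 16, 47, 38, 20, 12]


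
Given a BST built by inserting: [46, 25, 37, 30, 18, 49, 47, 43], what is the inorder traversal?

Tree insertion order: [46, 25, 37, 30, 18, 49, 47, 43]
Tree (level-order array): [46, 25, 49, 18, 37, 47, None, None, None, 30, 43]
Inorder traversal: [18, 25, 30, 37, 43, 46, 47, 49]


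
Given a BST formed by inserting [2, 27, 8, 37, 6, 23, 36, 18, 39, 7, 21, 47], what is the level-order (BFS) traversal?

Tree insertion order: [2, 27, 8, 37, 6, 23, 36, 18, 39, 7, 21, 47]
Tree (level-order array): [2, None, 27, 8, 37, 6, 23, 36, 39, None, 7, 18, None, None, None, None, 47, None, None, None, 21]
BFS from the root, enqueuing left then right child of each popped node:
  queue [2] -> pop 2, enqueue [27], visited so far: [2]
  queue [27] -> pop 27, enqueue [8, 37], visited so far: [2, 27]
  queue [8, 37] -> pop 8, enqueue [6, 23], visited so far: [2, 27, 8]
  queue [37, 6, 23] -> pop 37, enqueue [36, 39], visited so far: [2, 27, 8, 37]
  queue [6, 23, 36, 39] -> pop 6, enqueue [7], visited so far: [2, 27, 8, 37, 6]
  queue [23, 36, 39, 7] -> pop 23, enqueue [18], visited so far: [2, 27, 8, 37, 6, 23]
  queue [36, 39, 7, 18] -> pop 36, enqueue [none], visited so far: [2, 27, 8, 37, 6, 23, 36]
  queue [39, 7, 18] -> pop 39, enqueue [47], visited so far: [2, 27, 8, 37, 6, 23, 36, 39]
  queue [7, 18, 47] -> pop 7, enqueue [none], visited so far: [2, 27, 8, 37, 6, 23, 36, 39, 7]
  queue [18, 47] -> pop 18, enqueue [21], visited so far: [2, 27, 8, 37, 6, 23, 36, 39, 7, 18]
  queue [47, 21] -> pop 47, enqueue [none], visited so far: [2, 27, 8, 37, 6, 23, 36, 39, 7, 18, 47]
  queue [21] -> pop 21, enqueue [none], visited so far: [2, 27, 8, 37, 6, 23, 36, 39, 7, 18, 47, 21]
Result: [2, 27, 8, 37, 6, 23, 36, 39, 7, 18, 47, 21]


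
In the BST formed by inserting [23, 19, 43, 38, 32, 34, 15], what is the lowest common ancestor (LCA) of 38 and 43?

Tree insertion order: [23, 19, 43, 38, 32, 34, 15]
Tree (level-order array): [23, 19, 43, 15, None, 38, None, None, None, 32, None, None, 34]
In a BST, the LCA of p=38, q=43 is the first node v on the
root-to-leaf path with p <= v <= q (go left if both < v, right if both > v).
Walk from root:
  at 23: both 38 and 43 > 23, go right
  at 43: 38 <= 43 <= 43, this is the LCA
LCA = 43


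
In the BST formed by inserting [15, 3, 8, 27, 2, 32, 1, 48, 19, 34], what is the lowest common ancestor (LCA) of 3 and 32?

Tree insertion order: [15, 3, 8, 27, 2, 32, 1, 48, 19, 34]
Tree (level-order array): [15, 3, 27, 2, 8, 19, 32, 1, None, None, None, None, None, None, 48, None, None, 34]
In a BST, the LCA of p=3, q=32 is the first node v on the
root-to-leaf path with p <= v <= q (go left if both < v, right if both > v).
Walk from root:
  at 15: 3 <= 15 <= 32, this is the LCA
LCA = 15


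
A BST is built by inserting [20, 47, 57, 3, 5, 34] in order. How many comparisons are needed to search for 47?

Search path for 47: 20 -> 47
Found: True
Comparisons: 2


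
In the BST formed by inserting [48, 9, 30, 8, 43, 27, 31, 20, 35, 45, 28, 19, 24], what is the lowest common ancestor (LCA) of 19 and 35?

Tree insertion order: [48, 9, 30, 8, 43, 27, 31, 20, 35, 45, 28, 19, 24]
Tree (level-order array): [48, 9, None, 8, 30, None, None, 27, 43, 20, 28, 31, 45, 19, 24, None, None, None, 35]
In a BST, the LCA of p=19, q=35 is the first node v on the
root-to-leaf path with p <= v <= q (go left if both < v, right if both > v).
Walk from root:
  at 48: both 19 and 35 < 48, go left
  at 9: both 19 and 35 > 9, go right
  at 30: 19 <= 30 <= 35, this is the LCA
LCA = 30


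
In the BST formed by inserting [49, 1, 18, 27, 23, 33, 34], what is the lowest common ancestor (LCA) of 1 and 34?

Tree insertion order: [49, 1, 18, 27, 23, 33, 34]
Tree (level-order array): [49, 1, None, None, 18, None, 27, 23, 33, None, None, None, 34]
In a BST, the LCA of p=1, q=34 is the first node v on the
root-to-leaf path with p <= v <= q (go left if both < v, right if both > v).
Walk from root:
  at 49: both 1 and 34 < 49, go left
  at 1: 1 <= 1 <= 34, this is the LCA
LCA = 1


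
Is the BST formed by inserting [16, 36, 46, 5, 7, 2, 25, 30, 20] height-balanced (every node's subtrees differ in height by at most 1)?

Tree (level-order array): [16, 5, 36, 2, 7, 25, 46, None, None, None, None, 20, 30]
Definition: a tree is height-balanced if, at every node, |h(left) - h(right)| <= 1 (empty subtree has height -1).
Bottom-up per-node check:
  node 2: h_left=-1, h_right=-1, diff=0 [OK], height=0
  node 7: h_left=-1, h_right=-1, diff=0 [OK], height=0
  node 5: h_left=0, h_right=0, diff=0 [OK], height=1
  node 20: h_left=-1, h_right=-1, diff=0 [OK], height=0
  node 30: h_left=-1, h_right=-1, diff=0 [OK], height=0
  node 25: h_left=0, h_right=0, diff=0 [OK], height=1
  node 46: h_left=-1, h_right=-1, diff=0 [OK], height=0
  node 36: h_left=1, h_right=0, diff=1 [OK], height=2
  node 16: h_left=1, h_right=2, diff=1 [OK], height=3
All nodes satisfy the balance condition.
Result: Balanced


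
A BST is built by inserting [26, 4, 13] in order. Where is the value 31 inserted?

Starting tree (level order): [26, 4, None, None, 13]
Insertion path: 26
Result: insert 31 as right child of 26
Final tree (level order): [26, 4, 31, None, 13]


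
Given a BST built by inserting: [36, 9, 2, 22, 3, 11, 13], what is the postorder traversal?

Tree insertion order: [36, 9, 2, 22, 3, 11, 13]
Tree (level-order array): [36, 9, None, 2, 22, None, 3, 11, None, None, None, None, 13]
Postorder traversal: [3, 2, 13, 11, 22, 9, 36]


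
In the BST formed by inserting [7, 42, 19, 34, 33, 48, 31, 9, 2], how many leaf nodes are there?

Tree built from: [7, 42, 19, 34, 33, 48, 31, 9, 2]
Tree (level-order array): [7, 2, 42, None, None, 19, 48, 9, 34, None, None, None, None, 33, None, 31]
Rule: A leaf has 0 children.
Per-node child counts:
  node 7: 2 child(ren)
  node 2: 0 child(ren)
  node 42: 2 child(ren)
  node 19: 2 child(ren)
  node 9: 0 child(ren)
  node 34: 1 child(ren)
  node 33: 1 child(ren)
  node 31: 0 child(ren)
  node 48: 0 child(ren)
Matching nodes: [2, 9, 31, 48]
Count of leaf nodes: 4


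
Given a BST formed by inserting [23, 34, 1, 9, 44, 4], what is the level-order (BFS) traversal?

Tree insertion order: [23, 34, 1, 9, 44, 4]
Tree (level-order array): [23, 1, 34, None, 9, None, 44, 4]
BFS from the root, enqueuing left then right child of each popped node:
  queue [23] -> pop 23, enqueue [1, 34], visited so far: [23]
  queue [1, 34] -> pop 1, enqueue [9], visited so far: [23, 1]
  queue [34, 9] -> pop 34, enqueue [44], visited so far: [23, 1, 34]
  queue [9, 44] -> pop 9, enqueue [4], visited so far: [23, 1, 34, 9]
  queue [44, 4] -> pop 44, enqueue [none], visited so far: [23, 1, 34, 9, 44]
  queue [4] -> pop 4, enqueue [none], visited so far: [23, 1, 34, 9, 44, 4]
Result: [23, 1, 34, 9, 44, 4]


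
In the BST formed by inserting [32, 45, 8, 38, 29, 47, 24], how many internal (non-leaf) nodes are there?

Tree built from: [32, 45, 8, 38, 29, 47, 24]
Tree (level-order array): [32, 8, 45, None, 29, 38, 47, 24]
Rule: An internal node has at least one child.
Per-node child counts:
  node 32: 2 child(ren)
  node 8: 1 child(ren)
  node 29: 1 child(ren)
  node 24: 0 child(ren)
  node 45: 2 child(ren)
  node 38: 0 child(ren)
  node 47: 0 child(ren)
Matching nodes: [32, 8, 29, 45]
Count of internal (non-leaf) nodes: 4


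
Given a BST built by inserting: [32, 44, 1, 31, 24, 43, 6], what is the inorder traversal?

Tree insertion order: [32, 44, 1, 31, 24, 43, 6]
Tree (level-order array): [32, 1, 44, None, 31, 43, None, 24, None, None, None, 6]
Inorder traversal: [1, 6, 24, 31, 32, 43, 44]


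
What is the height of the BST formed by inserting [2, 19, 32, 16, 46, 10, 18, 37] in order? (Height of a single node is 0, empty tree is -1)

Insertion order: [2, 19, 32, 16, 46, 10, 18, 37]
Tree (level-order array): [2, None, 19, 16, 32, 10, 18, None, 46, None, None, None, None, 37]
Compute height bottom-up (empty subtree = -1):
  height(10) = 1 + max(-1, -1) = 0
  height(18) = 1 + max(-1, -1) = 0
  height(16) = 1 + max(0, 0) = 1
  height(37) = 1 + max(-1, -1) = 0
  height(46) = 1 + max(0, -1) = 1
  height(32) = 1 + max(-1, 1) = 2
  height(19) = 1 + max(1, 2) = 3
  height(2) = 1 + max(-1, 3) = 4
Height = 4


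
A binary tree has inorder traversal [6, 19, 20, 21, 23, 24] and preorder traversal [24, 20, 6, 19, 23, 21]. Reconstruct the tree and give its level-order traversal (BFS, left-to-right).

Inorder:  [6, 19, 20, 21, 23, 24]
Preorder: [24, 20, 6, 19, 23, 21]
Algorithm: preorder visits root first, so consume preorder in order;
for each root, split the current inorder slice at that value into
left-subtree inorder and right-subtree inorder, then recurse.
Recursive splits:
  root=24; inorder splits into left=[6, 19, 20, 21, 23], right=[]
  root=20; inorder splits into left=[6, 19], right=[21, 23]
  root=6; inorder splits into left=[], right=[19]
  root=19; inorder splits into left=[], right=[]
  root=23; inorder splits into left=[21], right=[]
  root=21; inorder splits into left=[], right=[]
Reconstructed level-order: [24, 20, 6, 23, 19, 21]


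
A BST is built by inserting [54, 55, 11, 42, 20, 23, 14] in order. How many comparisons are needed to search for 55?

Search path for 55: 54 -> 55
Found: True
Comparisons: 2


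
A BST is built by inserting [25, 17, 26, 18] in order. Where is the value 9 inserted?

Starting tree (level order): [25, 17, 26, None, 18]
Insertion path: 25 -> 17
Result: insert 9 as left child of 17
Final tree (level order): [25, 17, 26, 9, 18]


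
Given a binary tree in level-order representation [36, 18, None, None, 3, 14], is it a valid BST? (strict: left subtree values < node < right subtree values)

Level-order array: [36, 18, None, None, 3, 14]
Validate using subtree bounds (lo, hi): at each node, require lo < value < hi,
then recurse left with hi=value and right with lo=value.
Preorder trace (stopping at first violation):
  at node 36 with bounds (-inf, +inf): OK
  at node 18 with bounds (-inf, 36): OK
  at node 3 with bounds (18, 36): VIOLATION
Node 3 violates its bound: not (18 < 3 < 36).
Result: Not a valid BST


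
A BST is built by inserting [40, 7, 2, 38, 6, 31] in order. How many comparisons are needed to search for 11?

Search path for 11: 40 -> 7 -> 38 -> 31
Found: False
Comparisons: 4


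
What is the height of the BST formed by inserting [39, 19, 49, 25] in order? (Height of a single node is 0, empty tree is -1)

Insertion order: [39, 19, 49, 25]
Tree (level-order array): [39, 19, 49, None, 25]
Compute height bottom-up (empty subtree = -1):
  height(25) = 1 + max(-1, -1) = 0
  height(19) = 1 + max(-1, 0) = 1
  height(49) = 1 + max(-1, -1) = 0
  height(39) = 1 + max(1, 0) = 2
Height = 2


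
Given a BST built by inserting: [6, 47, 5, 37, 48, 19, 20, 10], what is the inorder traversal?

Tree insertion order: [6, 47, 5, 37, 48, 19, 20, 10]
Tree (level-order array): [6, 5, 47, None, None, 37, 48, 19, None, None, None, 10, 20]
Inorder traversal: [5, 6, 10, 19, 20, 37, 47, 48]


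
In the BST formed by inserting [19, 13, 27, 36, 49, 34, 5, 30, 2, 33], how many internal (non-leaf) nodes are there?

Tree built from: [19, 13, 27, 36, 49, 34, 5, 30, 2, 33]
Tree (level-order array): [19, 13, 27, 5, None, None, 36, 2, None, 34, 49, None, None, 30, None, None, None, None, 33]
Rule: An internal node has at least one child.
Per-node child counts:
  node 19: 2 child(ren)
  node 13: 1 child(ren)
  node 5: 1 child(ren)
  node 2: 0 child(ren)
  node 27: 1 child(ren)
  node 36: 2 child(ren)
  node 34: 1 child(ren)
  node 30: 1 child(ren)
  node 33: 0 child(ren)
  node 49: 0 child(ren)
Matching nodes: [19, 13, 5, 27, 36, 34, 30]
Count of internal (non-leaf) nodes: 7


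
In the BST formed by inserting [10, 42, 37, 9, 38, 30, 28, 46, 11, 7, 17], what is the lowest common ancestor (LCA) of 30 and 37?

Tree insertion order: [10, 42, 37, 9, 38, 30, 28, 46, 11, 7, 17]
Tree (level-order array): [10, 9, 42, 7, None, 37, 46, None, None, 30, 38, None, None, 28, None, None, None, 11, None, None, 17]
In a BST, the LCA of p=30, q=37 is the first node v on the
root-to-leaf path with p <= v <= q (go left if both < v, right if both > v).
Walk from root:
  at 10: both 30 and 37 > 10, go right
  at 42: both 30 and 37 < 42, go left
  at 37: 30 <= 37 <= 37, this is the LCA
LCA = 37


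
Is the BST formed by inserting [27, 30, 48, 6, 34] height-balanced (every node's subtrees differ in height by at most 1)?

Tree (level-order array): [27, 6, 30, None, None, None, 48, 34]
Definition: a tree is height-balanced if, at every node, |h(left) - h(right)| <= 1 (empty subtree has height -1).
Bottom-up per-node check:
  node 6: h_left=-1, h_right=-1, diff=0 [OK], height=0
  node 34: h_left=-1, h_right=-1, diff=0 [OK], height=0
  node 48: h_left=0, h_right=-1, diff=1 [OK], height=1
  node 30: h_left=-1, h_right=1, diff=2 [FAIL (|-1-1|=2 > 1)], height=2
  node 27: h_left=0, h_right=2, diff=2 [FAIL (|0-2|=2 > 1)], height=3
Node 30 violates the condition: |-1 - 1| = 2 > 1.
Result: Not balanced


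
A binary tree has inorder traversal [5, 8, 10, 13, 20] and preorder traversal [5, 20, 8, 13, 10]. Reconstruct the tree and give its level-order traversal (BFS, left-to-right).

Inorder:  [5, 8, 10, 13, 20]
Preorder: [5, 20, 8, 13, 10]
Algorithm: preorder visits root first, so consume preorder in order;
for each root, split the current inorder slice at that value into
left-subtree inorder and right-subtree inorder, then recurse.
Recursive splits:
  root=5; inorder splits into left=[], right=[8, 10, 13, 20]
  root=20; inorder splits into left=[8, 10, 13], right=[]
  root=8; inorder splits into left=[], right=[10, 13]
  root=13; inorder splits into left=[10], right=[]
  root=10; inorder splits into left=[], right=[]
Reconstructed level-order: [5, 20, 8, 13, 10]


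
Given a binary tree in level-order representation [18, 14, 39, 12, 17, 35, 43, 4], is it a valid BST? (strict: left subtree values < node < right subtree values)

Level-order array: [18, 14, 39, 12, 17, 35, 43, 4]
Validate using subtree bounds (lo, hi): at each node, require lo < value < hi,
then recurse left with hi=value and right with lo=value.
Preorder trace (stopping at first violation):
  at node 18 with bounds (-inf, +inf): OK
  at node 14 with bounds (-inf, 18): OK
  at node 12 with bounds (-inf, 14): OK
  at node 4 with bounds (-inf, 12): OK
  at node 17 with bounds (14, 18): OK
  at node 39 with bounds (18, +inf): OK
  at node 35 with bounds (18, 39): OK
  at node 43 with bounds (39, +inf): OK
No violation found at any node.
Result: Valid BST


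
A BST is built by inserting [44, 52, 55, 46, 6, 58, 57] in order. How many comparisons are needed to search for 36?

Search path for 36: 44 -> 6
Found: False
Comparisons: 2


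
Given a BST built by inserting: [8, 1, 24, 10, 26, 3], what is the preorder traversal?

Tree insertion order: [8, 1, 24, 10, 26, 3]
Tree (level-order array): [8, 1, 24, None, 3, 10, 26]
Preorder traversal: [8, 1, 3, 24, 10, 26]


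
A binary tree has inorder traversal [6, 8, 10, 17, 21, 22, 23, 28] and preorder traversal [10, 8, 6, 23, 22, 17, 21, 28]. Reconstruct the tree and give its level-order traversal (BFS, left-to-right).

Inorder:  [6, 8, 10, 17, 21, 22, 23, 28]
Preorder: [10, 8, 6, 23, 22, 17, 21, 28]
Algorithm: preorder visits root first, so consume preorder in order;
for each root, split the current inorder slice at that value into
left-subtree inorder and right-subtree inorder, then recurse.
Recursive splits:
  root=10; inorder splits into left=[6, 8], right=[17, 21, 22, 23, 28]
  root=8; inorder splits into left=[6], right=[]
  root=6; inorder splits into left=[], right=[]
  root=23; inorder splits into left=[17, 21, 22], right=[28]
  root=22; inorder splits into left=[17, 21], right=[]
  root=17; inorder splits into left=[], right=[21]
  root=21; inorder splits into left=[], right=[]
  root=28; inorder splits into left=[], right=[]
Reconstructed level-order: [10, 8, 23, 6, 22, 28, 17, 21]


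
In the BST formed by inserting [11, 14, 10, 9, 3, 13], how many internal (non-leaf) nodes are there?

Tree built from: [11, 14, 10, 9, 3, 13]
Tree (level-order array): [11, 10, 14, 9, None, 13, None, 3]
Rule: An internal node has at least one child.
Per-node child counts:
  node 11: 2 child(ren)
  node 10: 1 child(ren)
  node 9: 1 child(ren)
  node 3: 0 child(ren)
  node 14: 1 child(ren)
  node 13: 0 child(ren)
Matching nodes: [11, 10, 9, 14]
Count of internal (non-leaf) nodes: 4


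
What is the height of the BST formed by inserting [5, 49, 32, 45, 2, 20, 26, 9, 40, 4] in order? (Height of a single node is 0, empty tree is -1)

Insertion order: [5, 49, 32, 45, 2, 20, 26, 9, 40, 4]
Tree (level-order array): [5, 2, 49, None, 4, 32, None, None, None, 20, 45, 9, 26, 40]
Compute height bottom-up (empty subtree = -1):
  height(4) = 1 + max(-1, -1) = 0
  height(2) = 1 + max(-1, 0) = 1
  height(9) = 1 + max(-1, -1) = 0
  height(26) = 1 + max(-1, -1) = 0
  height(20) = 1 + max(0, 0) = 1
  height(40) = 1 + max(-1, -1) = 0
  height(45) = 1 + max(0, -1) = 1
  height(32) = 1 + max(1, 1) = 2
  height(49) = 1 + max(2, -1) = 3
  height(5) = 1 + max(1, 3) = 4
Height = 4


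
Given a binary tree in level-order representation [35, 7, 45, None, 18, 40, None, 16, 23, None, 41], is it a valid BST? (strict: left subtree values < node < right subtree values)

Level-order array: [35, 7, 45, None, 18, 40, None, 16, 23, None, 41]
Validate using subtree bounds (lo, hi): at each node, require lo < value < hi,
then recurse left with hi=value and right with lo=value.
Preorder trace (stopping at first violation):
  at node 35 with bounds (-inf, +inf): OK
  at node 7 with bounds (-inf, 35): OK
  at node 18 with bounds (7, 35): OK
  at node 16 with bounds (7, 18): OK
  at node 23 with bounds (18, 35): OK
  at node 45 with bounds (35, +inf): OK
  at node 40 with bounds (35, 45): OK
  at node 41 with bounds (40, 45): OK
No violation found at any node.
Result: Valid BST


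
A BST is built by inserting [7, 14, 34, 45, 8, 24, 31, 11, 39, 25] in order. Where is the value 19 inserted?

Starting tree (level order): [7, None, 14, 8, 34, None, 11, 24, 45, None, None, None, 31, 39, None, 25]
Insertion path: 7 -> 14 -> 34 -> 24
Result: insert 19 as left child of 24
Final tree (level order): [7, None, 14, 8, 34, None, 11, 24, 45, None, None, 19, 31, 39, None, None, None, 25]


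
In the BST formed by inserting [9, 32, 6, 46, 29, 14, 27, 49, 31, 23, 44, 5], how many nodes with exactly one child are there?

Tree built from: [9, 32, 6, 46, 29, 14, 27, 49, 31, 23, 44, 5]
Tree (level-order array): [9, 6, 32, 5, None, 29, 46, None, None, 14, 31, 44, 49, None, 27, None, None, None, None, None, None, 23]
Rule: These are nodes with exactly 1 non-null child.
Per-node child counts:
  node 9: 2 child(ren)
  node 6: 1 child(ren)
  node 5: 0 child(ren)
  node 32: 2 child(ren)
  node 29: 2 child(ren)
  node 14: 1 child(ren)
  node 27: 1 child(ren)
  node 23: 0 child(ren)
  node 31: 0 child(ren)
  node 46: 2 child(ren)
  node 44: 0 child(ren)
  node 49: 0 child(ren)
Matching nodes: [6, 14, 27]
Count of nodes with exactly one child: 3


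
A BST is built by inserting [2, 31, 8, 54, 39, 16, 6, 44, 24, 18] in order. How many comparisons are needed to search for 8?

Search path for 8: 2 -> 31 -> 8
Found: True
Comparisons: 3


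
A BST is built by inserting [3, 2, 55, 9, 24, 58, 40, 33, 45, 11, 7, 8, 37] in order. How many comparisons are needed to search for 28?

Search path for 28: 3 -> 55 -> 9 -> 24 -> 40 -> 33
Found: False
Comparisons: 6


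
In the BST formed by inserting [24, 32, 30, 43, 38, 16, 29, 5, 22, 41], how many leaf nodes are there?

Tree built from: [24, 32, 30, 43, 38, 16, 29, 5, 22, 41]
Tree (level-order array): [24, 16, 32, 5, 22, 30, 43, None, None, None, None, 29, None, 38, None, None, None, None, 41]
Rule: A leaf has 0 children.
Per-node child counts:
  node 24: 2 child(ren)
  node 16: 2 child(ren)
  node 5: 0 child(ren)
  node 22: 0 child(ren)
  node 32: 2 child(ren)
  node 30: 1 child(ren)
  node 29: 0 child(ren)
  node 43: 1 child(ren)
  node 38: 1 child(ren)
  node 41: 0 child(ren)
Matching nodes: [5, 22, 29, 41]
Count of leaf nodes: 4


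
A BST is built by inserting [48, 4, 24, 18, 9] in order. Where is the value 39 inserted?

Starting tree (level order): [48, 4, None, None, 24, 18, None, 9]
Insertion path: 48 -> 4 -> 24
Result: insert 39 as right child of 24
Final tree (level order): [48, 4, None, None, 24, 18, 39, 9]


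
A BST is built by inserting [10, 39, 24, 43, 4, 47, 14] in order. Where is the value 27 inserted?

Starting tree (level order): [10, 4, 39, None, None, 24, 43, 14, None, None, 47]
Insertion path: 10 -> 39 -> 24
Result: insert 27 as right child of 24
Final tree (level order): [10, 4, 39, None, None, 24, 43, 14, 27, None, 47]


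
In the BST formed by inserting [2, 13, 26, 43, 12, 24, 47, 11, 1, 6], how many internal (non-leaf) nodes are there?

Tree built from: [2, 13, 26, 43, 12, 24, 47, 11, 1, 6]
Tree (level-order array): [2, 1, 13, None, None, 12, 26, 11, None, 24, 43, 6, None, None, None, None, 47]
Rule: An internal node has at least one child.
Per-node child counts:
  node 2: 2 child(ren)
  node 1: 0 child(ren)
  node 13: 2 child(ren)
  node 12: 1 child(ren)
  node 11: 1 child(ren)
  node 6: 0 child(ren)
  node 26: 2 child(ren)
  node 24: 0 child(ren)
  node 43: 1 child(ren)
  node 47: 0 child(ren)
Matching nodes: [2, 13, 12, 11, 26, 43]
Count of internal (non-leaf) nodes: 6


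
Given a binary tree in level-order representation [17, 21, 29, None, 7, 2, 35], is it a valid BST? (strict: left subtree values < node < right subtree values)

Level-order array: [17, 21, 29, None, 7, 2, 35]
Validate using subtree bounds (lo, hi): at each node, require lo < value < hi,
then recurse left with hi=value and right with lo=value.
Preorder trace (stopping at first violation):
  at node 17 with bounds (-inf, +inf): OK
  at node 21 with bounds (-inf, 17): VIOLATION
Node 21 violates its bound: not (-inf < 21 < 17).
Result: Not a valid BST


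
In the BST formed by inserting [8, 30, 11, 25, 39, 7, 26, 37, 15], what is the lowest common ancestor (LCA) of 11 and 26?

Tree insertion order: [8, 30, 11, 25, 39, 7, 26, 37, 15]
Tree (level-order array): [8, 7, 30, None, None, 11, 39, None, 25, 37, None, 15, 26]
In a BST, the LCA of p=11, q=26 is the first node v on the
root-to-leaf path with p <= v <= q (go left if both < v, right if both > v).
Walk from root:
  at 8: both 11 and 26 > 8, go right
  at 30: both 11 and 26 < 30, go left
  at 11: 11 <= 11 <= 26, this is the LCA
LCA = 11


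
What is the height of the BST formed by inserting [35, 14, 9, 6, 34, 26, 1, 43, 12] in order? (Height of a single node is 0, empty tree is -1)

Insertion order: [35, 14, 9, 6, 34, 26, 1, 43, 12]
Tree (level-order array): [35, 14, 43, 9, 34, None, None, 6, 12, 26, None, 1]
Compute height bottom-up (empty subtree = -1):
  height(1) = 1 + max(-1, -1) = 0
  height(6) = 1 + max(0, -1) = 1
  height(12) = 1 + max(-1, -1) = 0
  height(9) = 1 + max(1, 0) = 2
  height(26) = 1 + max(-1, -1) = 0
  height(34) = 1 + max(0, -1) = 1
  height(14) = 1 + max(2, 1) = 3
  height(43) = 1 + max(-1, -1) = 0
  height(35) = 1 + max(3, 0) = 4
Height = 4


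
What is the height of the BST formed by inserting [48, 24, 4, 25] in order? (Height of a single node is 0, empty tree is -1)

Insertion order: [48, 24, 4, 25]
Tree (level-order array): [48, 24, None, 4, 25]
Compute height bottom-up (empty subtree = -1):
  height(4) = 1 + max(-1, -1) = 0
  height(25) = 1 + max(-1, -1) = 0
  height(24) = 1 + max(0, 0) = 1
  height(48) = 1 + max(1, -1) = 2
Height = 2


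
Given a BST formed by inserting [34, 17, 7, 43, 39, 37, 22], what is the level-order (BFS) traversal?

Tree insertion order: [34, 17, 7, 43, 39, 37, 22]
Tree (level-order array): [34, 17, 43, 7, 22, 39, None, None, None, None, None, 37]
BFS from the root, enqueuing left then right child of each popped node:
  queue [34] -> pop 34, enqueue [17, 43], visited so far: [34]
  queue [17, 43] -> pop 17, enqueue [7, 22], visited so far: [34, 17]
  queue [43, 7, 22] -> pop 43, enqueue [39], visited so far: [34, 17, 43]
  queue [7, 22, 39] -> pop 7, enqueue [none], visited so far: [34, 17, 43, 7]
  queue [22, 39] -> pop 22, enqueue [none], visited so far: [34, 17, 43, 7, 22]
  queue [39] -> pop 39, enqueue [37], visited so far: [34, 17, 43, 7, 22, 39]
  queue [37] -> pop 37, enqueue [none], visited so far: [34, 17, 43, 7, 22, 39, 37]
Result: [34, 17, 43, 7, 22, 39, 37]


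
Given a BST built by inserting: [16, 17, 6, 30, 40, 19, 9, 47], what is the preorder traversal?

Tree insertion order: [16, 17, 6, 30, 40, 19, 9, 47]
Tree (level-order array): [16, 6, 17, None, 9, None, 30, None, None, 19, 40, None, None, None, 47]
Preorder traversal: [16, 6, 9, 17, 30, 19, 40, 47]


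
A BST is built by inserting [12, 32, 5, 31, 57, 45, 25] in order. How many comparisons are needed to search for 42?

Search path for 42: 12 -> 32 -> 57 -> 45
Found: False
Comparisons: 4


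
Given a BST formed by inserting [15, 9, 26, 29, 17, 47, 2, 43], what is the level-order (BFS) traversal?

Tree insertion order: [15, 9, 26, 29, 17, 47, 2, 43]
Tree (level-order array): [15, 9, 26, 2, None, 17, 29, None, None, None, None, None, 47, 43]
BFS from the root, enqueuing left then right child of each popped node:
  queue [15] -> pop 15, enqueue [9, 26], visited so far: [15]
  queue [9, 26] -> pop 9, enqueue [2], visited so far: [15, 9]
  queue [26, 2] -> pop 26, enqueue [17, 29], visited so far: [15, 9, 26]
  queue [2, 17, 29] -> pop 2, enqueue [none], visited so far: [15, 9, 26, 2]
  queue [17, 29] -> pop 17, enqueue [none], visited so far: [15, 9, 26, 2, 17]
  queue [29] -> pop 29, enqueue [47], visited so far: [15, 9, 26, 2, 17, 29]
  queue [47] -> pop 47, enqueue [43], visited so far: [15, 9, 26, 2, 17, 29, 47]
  queue [43] -> pop 43, enqueue [none], visited so far: [15, 9, 26, 2, 17, 29, 47, 43]
Result: [15, 9, 26, 2, 17, 29, 47, 43]


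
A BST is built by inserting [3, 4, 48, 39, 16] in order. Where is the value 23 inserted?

Starting tree (level order): [3, None, 4, None, 48, 39, None, 16]
Insertion path: 3 -> 4 -> 48 -> 39 -> 16
Result: insert 23 as right child of 16
Final tree (level order): [3, None, 4, None, 48, 39, None, 16, None, None, 23]


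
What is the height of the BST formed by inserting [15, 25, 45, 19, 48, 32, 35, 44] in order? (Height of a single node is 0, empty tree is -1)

Insertion order: [15, 25, 45, 19, 48, 32, 35, 44]
Tree (level-order array): [15, None, 25, 19, 45, None, None, 32, 48, None, 35, None, None, None, 44]
Compute height bottom-up (empty subtree = -1):
  height(19) = 1 + max(-1, -1) = 0
  height(44) = 1 + max(-1, -1) = 0
  height(35) = 1 + max(-1, 0) = 1
  height(32) = 1 + max(-1, 1) = 2
  height(48) = 1 + max(-1, -1) = 0
  height(45) = 1 + max(2, 0) = 3
  height(25) = 1 + max(0, 3) = 4
  height(15) = 1 + max(-1, 4) = 5
Height = 5


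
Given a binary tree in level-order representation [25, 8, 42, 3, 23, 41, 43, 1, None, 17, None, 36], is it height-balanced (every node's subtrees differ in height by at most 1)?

Tree (level-order array): [25, 8, 42, 3, 23, 41, 43, 1, None, 17, None, 36]
Definition: a tree is height-balanced if, at every node, |h(left) - h(right)| <= 1 (empty subtree has height -1).
Bottom-up per-node check:
  node 1: h_left=-1, h_right=-1, diff=0 [OK], height=0
  node 3: h_left=0, h_right=-1, diff=1 [OK], height=1
  node 17: h_left=-1, h_right=-1, diff=0 [OK], height=0
  node 23: h_left=0, h_right=-1, diff=1 [OK], height=1
  node 8: h_left=1, h_right=1, diff=0 [OK], height=2
  node 36: h_left=-1, h_right=-1, diff=0 [OK], height=0
  node 41: h_left=0, h_right=-1, diff=1 [OK], height=1
  node 43: h_left=-1, h_right=-1, diff=0 [OK], height=0
  node 42: h_left=1, h_right=0, diff=1 [OK], height=2
  node 25: h_left=2, h_right=2, diff=0 [OK], height=3
All nodes satisfy the balance condition.
Result: Balanced


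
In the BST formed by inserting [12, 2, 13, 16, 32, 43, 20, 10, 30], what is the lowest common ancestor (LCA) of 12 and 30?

Tree insertion order: [12, 2, 13, 16, 32, 43, 20, 10, 30]
Tree (level-order array): [12, 2, 13, None, 10, None, 16, None, None, None, 32, 20, 43, None, 30]
In a BST, the LCA of p=12, q=30 is the first node v on the
root-to-leaf path with p <= v <= q (go left if both < v, right if both > v).
Walk from root:
  at 12: 12 <= 12 <= 30, this is the LCA
LCA = 12


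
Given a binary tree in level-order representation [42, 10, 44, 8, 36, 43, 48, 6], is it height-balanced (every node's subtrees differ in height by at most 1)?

Tree (level-order array): [42, 10, 44, 8, 36, 43, 48, 6]
Definition: a tree is height-balanced if, at every node, |h(left) - h(right)| <= 1 (empty subtree has height -1).
Bottom-up per-node check:
  node 6: h_left=-1, h_right=-1, diff=0 [OK], height=0
  node 8: h_left=0, h_right=-1, diff=1 [OK], height=1
  node 36: h_left=-1, h_right=-1, diff=0 [OK], height=0
  node 10: h_left=1, h_right=0, diff=1 [OK], height=2
  node 43: h_left=-1, h_right=-1, diff=0 [OK], height=0
  node 48: h_left=-1, h_right=-1, diff=0 [OK], height=0
  node 44: h_left=0, h_right=0, diff=0 [OK], height=1
  node 42: h_left=2, h_right=1, diff=1 [OK], height=3
All nodes satisfy the balance condition.
Result: Balanced


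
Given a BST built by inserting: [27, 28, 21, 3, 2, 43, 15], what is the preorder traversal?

Tree insertion order: [27, 28, 21, 3, 2, 43, 15]
Tree (level-order array): [27, 21, 28, 3, None, None, 43, 2, 15]
Preorder traversal: [27, 21, 3, 2, 15, 28, 43]


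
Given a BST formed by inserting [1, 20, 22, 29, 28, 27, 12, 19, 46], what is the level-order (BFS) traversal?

Tree insertion order: [1, 20, 22, 29, 28, 27, 12, 19, 46]
Tree (level-order array): [1, None, 20, 12, 22, None, 19, None, 29, None, None, 28, 46, 27]
BFS from the root, enqueuing left then right child of each popped node:
  queue [1] -> pop 1, enqueue [20], visited so far: [1]
  queue [20] -> pop 20, enqueue [12, 22], visited so far: [1, 20]
  queue [12, 22] -> pop 12, enqueue [19], visited so far: [1, 20, 12]
  queue [22, 19] -> pop 22, enqueue [29], visited so far: [1, 20, 12, 22]
  queue [19, 29] -> pop 19, enqueue [none], visited so far: [1, 20, 12, 22, 19]
  queue [29] -> pop 29, enqueue [28, 46], visited so far: [1, 20, 12, 22, 19, 29]
  queue [28, 46] -> pop 28, enqueue [27], visited so far: [1, 20, 12, 22, 19, 29, 28]
  queue [46, 27] -> pop 46, enqueue [none], visited so far: [1, 20, 12, 22, 19, 29, 28, 46]
  queue [27] -> pop 27, enqueue [none], visited so far: [1, 20, 12, 22, 19, 29, 28, 46, 27]
Result: [1, 20, 12, 22, 19, 29, 28, 46, 27]
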